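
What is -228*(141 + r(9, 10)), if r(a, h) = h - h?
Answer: -32148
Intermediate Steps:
r(a, h) = 0
-228*(141 + r(9, 10)) = -228*(141 + 0) = -228*141 = -32148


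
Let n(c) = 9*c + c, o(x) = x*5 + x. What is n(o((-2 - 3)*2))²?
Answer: 360000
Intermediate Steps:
o(x) = 6*x (o(x) = 5*x + x = 6*x)
n(c) = 10*c
n(o((-2 - 3)*2))² = (10*(6*((-2 - 3)*2)))² = (10*(6*(-5*2)))² = (10*(6*(-10)))² = (10*(-60))² = (-600)² = 360000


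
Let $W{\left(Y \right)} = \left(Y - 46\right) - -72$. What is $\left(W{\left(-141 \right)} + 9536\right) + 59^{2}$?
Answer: $12902$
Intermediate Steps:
$W{\left(Y \right)} = 26 + Y$ ($W{\left(Y \right)} = \left(Y - 46\right) + 72 = \left(-46 + Y\right) + 72 = 26 + Y$)
$\left(W{\left(-141 \right)} + 9536\right) + 59^{2} = \left(\left(26 - 141\right) + 9536\right) + 59^{2} = \left(-115 + 9536\right) + 3481 = 9421 + 3481 = 12902$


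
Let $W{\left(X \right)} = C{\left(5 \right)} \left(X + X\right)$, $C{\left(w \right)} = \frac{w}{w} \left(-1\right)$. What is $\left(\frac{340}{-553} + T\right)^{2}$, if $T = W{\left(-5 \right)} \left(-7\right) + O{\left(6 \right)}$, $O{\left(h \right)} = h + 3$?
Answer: $\frac{1160969329}{305809} \approx 3796.4$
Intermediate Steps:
$C{\left(w \right)} = -1$ ($C{\left(w \right)} = 1 \left(-1\right) = -1$)
$O{\left(h \right)} = 3 + h$
$W{\left(X \right)} = - 2 X$ ($W{\left(X \right)} = - (X + X) = - 2 X$)
$T = -61$ ($T = \left(-2\right) \left(-5\right) \left(-7\right) + \left(3 + 6\right) = 10 \left(-7\right) + 9 = -70 + 9 = -61$)
$\left(\frac{340}{-553} + T\right)^{2} = \left(\frac{340}{-553} - 61\right)^{2} = \left(340 \left(- \frac{1}{553}\right) - 61\right)^{2} = \left(- \frac{340}{553} - 61\right)^{2} = \left(- \frac{34073}{553}\right)^{2} = \frac{1160969329}{305809}$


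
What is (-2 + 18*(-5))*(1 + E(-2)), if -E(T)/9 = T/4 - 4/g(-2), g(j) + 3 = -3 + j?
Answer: -92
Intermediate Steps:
g(j) = -6 + j (g(j) = -3 + (-3 + j) = -6 + j)
E(T) = -9/2 - 9*T/4 (E(T) = -9*(T/4 - 4/(-6 - 2)) = -9*(T*(¼) - 4/(-8)) = -9*(T/4 - 4*(-⅛)) = -9*(T/4 + ½) = -9*(½ + T/4) = -9/2 - 9*T/4)
(-2 + 18*(-5))*(1 + E(-2)) = (-2 + 18*(-5))*(1 + (-9/2 - 9/4*(-2))) = (-2 - 90)*(1 + (-9/2 + 9/2)) = -92*(1 + 0) = -92*1 = -92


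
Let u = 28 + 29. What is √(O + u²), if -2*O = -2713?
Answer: √18422/2 ≈ 67.864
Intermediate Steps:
O = 2713/2 (O = -½*(-2713) = 2713/2 ≈ 1356.5)
u = 57
√(O + u²) = √(2713/2 + 57²) = √(2713/2 + 3249) = √(9211/2) = √18422/2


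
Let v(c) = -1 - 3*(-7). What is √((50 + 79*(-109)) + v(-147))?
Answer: 3*I*√949 ≈ 92.417*I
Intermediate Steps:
v(c) = 20 (v(c) = -1 + 21 = 20)
√((50 + 79*(-109)) + v(-147)) = √((50 + 79*(-109)) + 20) = √((50 - 8611) + 20) = √(-8561 + 20) = √(-8541) = 3*I*√949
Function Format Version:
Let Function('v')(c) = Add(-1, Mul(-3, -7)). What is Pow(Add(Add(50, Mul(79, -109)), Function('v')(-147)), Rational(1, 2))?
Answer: Mul(3, I, Pow(949, Rational(1, 2))) ≈ Mul(92.417, I)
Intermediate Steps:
Function('v')(c) = 20 (Function('v')(c) = Add(-1, 21) = 20)
Pow(Add(Add(50, Mul(79, -109)), Function('v')(-147)), Rational(1, 2)) = Pow(Add(Add(50, Mul(79, -109)), 20), Rational(1, 2)) = Pow(Add(Add(50, -8611), 20), Rational(1, 2)) = Pow(Add(-8561, 20), Rational(1, 2)) = Pow(-8541, Rational(1, 2)) = Mul(3, I, Pow(949, Rational(1, 2)))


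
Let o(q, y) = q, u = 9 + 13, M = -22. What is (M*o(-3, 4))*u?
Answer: 1452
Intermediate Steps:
u = 22
(M*o(-3, 4))*u = -22*(-3)*22 = 66*22 = 1452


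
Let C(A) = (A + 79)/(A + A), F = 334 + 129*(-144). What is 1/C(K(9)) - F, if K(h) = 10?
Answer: 1623558/89 ≈ 18242.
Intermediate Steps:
F = -18242 (F = 334 - 18576 = -18242)
C(A) = (79 + A)/(2*A) (C(A) = (79 + A)/((2*A)) = (79 + A)*(1/(2*A)) = (79 + A)/(2*A))
1/C(K(9)) - F = 1/((1/2)*(79 + 10)/10) - 1*(-18242) = 1/((1/2)*(1/10)*89) + 18242 = 1/(89/20) + 18242 = 20/89 + 18242 = 1623558/89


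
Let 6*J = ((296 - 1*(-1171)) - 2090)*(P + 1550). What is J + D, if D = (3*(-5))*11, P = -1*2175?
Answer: 388385/6 ≈ 64731.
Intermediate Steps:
P = -2175
D = -165 (D = -15*11 = -165)
J = 389375/6 (J = (((296 - 1*(-1171)) - 2090)*(-2175 + 1550))/6 = (((296 + 1171) - 2090)*(-625))/6 = ((1467 - 2090)*(-625))/6 = (-623*(-625))/6 = (1/6)*389375 = 389375/6 ≈ 64896.)
J + D = 389375/6 - 165 = 388385/6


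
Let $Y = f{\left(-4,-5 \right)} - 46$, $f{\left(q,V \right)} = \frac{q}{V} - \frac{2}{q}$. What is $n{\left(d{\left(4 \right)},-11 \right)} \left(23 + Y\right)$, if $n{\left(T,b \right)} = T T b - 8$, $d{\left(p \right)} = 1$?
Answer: $\frac{4123}{10} \approx 412.3$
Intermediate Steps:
$f{\left(q,V \right)} = - \frac{2}{q} + \frac{q}{V}$
$Y = - \frac{447}{10}$ ($Y = \left(- \frac{2}{-4} - \frac{4}{-5}\right) - 46 = \left(\left(-2\right) \left(- \frac{1}{4}\right) - - \frac{4}{5}\right) - 46 = \left(\frac{1}{2} + \frac{4}{5}\right) - 46 = \frac{13}{10} - 46 = - \frac{447}{10} \approx -44.7$)
$n{\left(T,b \right)} = -8 + b T^{2}$ ($n{\left(T,b \right)} = T^{2} b - 8 = b T^{2} - 8 = -8 + b T^{2}$)
$n{\left(d{\left(4 \right)},-11 \right)} \left(23 + Y\right) = \left(-8 - 11 \cdot 1^{2}\right) \left(23 - \frac{447}{10}\right) = \left(-8 - 11\right) \left(- \frac{217}{10}\right) = \left(-19\right) \left(- \frac{217}{10}\right) = \frac{4123}{10}$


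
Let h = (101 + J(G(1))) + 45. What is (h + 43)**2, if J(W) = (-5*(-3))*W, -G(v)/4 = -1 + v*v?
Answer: 35721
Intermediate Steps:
G(v) = 4 - 4*v**2 (G(v) = -4*(-1 + v*v) = -4*(-1 + v**2) = 4 - 4*v**2)
J(W) = 15*W
h = 146 (h = (101 + 15*(4 - 4*1**2)) + 45 = (101 + 15*(4 - 4*1)) + 45 = (101 + 15*(4 - 4)) + 45 = (101 + 15*0) + 45 = (101 + 0) + 45 = 101 + 45 = 146)
(h + 43)**2 = (146 + 43)**2 = 189**2 = 35721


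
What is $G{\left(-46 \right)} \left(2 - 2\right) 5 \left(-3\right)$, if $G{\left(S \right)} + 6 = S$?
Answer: $0$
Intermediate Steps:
$G{\left(S \right)} = -6 + S$
$G{\left(-46 \right)} \left(2 - 2\right) 5 \left(-3\right) = \left(-6 - 46\right) \left(2 - 2\right) 5 \left(-3\right) = - 52 \left(2 - 2\right) 5 \left(-3\right) = - 52 \cdot 0 \cdot 5 \left(-3\right) = - 52 \cdot 0 \left(-3\right) = \left(-52\right) 0 = 0$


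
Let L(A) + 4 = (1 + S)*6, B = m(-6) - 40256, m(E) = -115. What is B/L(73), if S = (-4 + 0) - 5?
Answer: 40371/52 ≈ 776.37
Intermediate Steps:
S = -9 (S = -4 - 5 = -9)
B = -40371 (B = -115 - 40256 = -40371)
L(A) = -52 (L(A) = -4 + (1 - 9)*6 = -4 - 8*6 = -4 - 48 = -52)
B/L(73) = -40371/(-52) = -40371*(-1/52) = 40371/52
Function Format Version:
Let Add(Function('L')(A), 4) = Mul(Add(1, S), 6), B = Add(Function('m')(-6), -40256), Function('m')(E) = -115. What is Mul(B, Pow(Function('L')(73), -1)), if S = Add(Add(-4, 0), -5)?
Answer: Rational(40371, 52) ≈ 776.37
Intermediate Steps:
S = -9 (S = Add(-4, -5) = -9)
B = -40371 (B = Add(-115, -40256) = -40371)
Function('L')(A) = -52 (Function('L')(A) = Add(-4, Mul(Add(1, -9), 6)) = Add(-4, Mul(-8, 6)) = Add(-4, -48) = -52)
Mul(B, Pow(Function('L')(73), -1)) = Mul(-40371, Pow(-52, -1)) = Mul(-40371, Rational(-1, 52)) = Rational(40371, 52)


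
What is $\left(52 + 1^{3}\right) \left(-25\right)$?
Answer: $-1325$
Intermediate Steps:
$\left(52 + 1^{3}\right) \left(-25\right) = \left(52 + 1\right) \left(-25\right) = 53 \left(-25\right) = -1325$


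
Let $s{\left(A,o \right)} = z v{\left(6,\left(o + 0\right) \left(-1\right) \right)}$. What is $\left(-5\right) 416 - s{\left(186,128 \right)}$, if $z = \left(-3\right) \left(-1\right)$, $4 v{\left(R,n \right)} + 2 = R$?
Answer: $-2083$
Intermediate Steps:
$v{\left(R,n \right)} = - \frac{1}{2} + \frac{R}{4}$
$z = 3$
$s{\left(A,o \right)} = 3$ ($s{\left(A,o \right)} = 3 \left(- \frac{1}{2} + \frac{1}{4} \cdot 6\right) = 3 \left(- \frac{1}{2} + \frac{3}{2}\right) = 3 \cdot 1 = 3$)
$\left(-5\right) 416 - s{\left(186,128 \right)} = \left(-5\right) 416 - 3 = -2080 - 3 = -2083$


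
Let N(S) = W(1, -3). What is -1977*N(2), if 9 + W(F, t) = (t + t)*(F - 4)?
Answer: -17793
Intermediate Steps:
W(F, t) = -9 + 2*t*(-4 + F) (W(F, t) = -9 + (t + t)*(F - 4) = -9 + (2*t)*(-4 + F) = -9 + 2*t*(-4 + F))
N(S) = 9 (N(S) = -9 - 8*(-3) + 2*1*(-3) = -9 + 24 - 6 = 9)
-1977*N(2) = -1977*9 = -17793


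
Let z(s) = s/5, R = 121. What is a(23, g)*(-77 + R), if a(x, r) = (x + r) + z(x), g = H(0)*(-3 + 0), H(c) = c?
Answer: 6072/5 ≈ 1214.4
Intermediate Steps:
z(s) = s/5 (z(s) = s*(⅕) = s/5)
g = 0 (g = 0*(-3 + 0) = 0*(-3) = 0)
a(x, r) = r + 6*x/5 (a(x, r) = (x + r) + x/5 = (r + x) + x/5 = r + 6*x/5)
a(23, g)*(-77 + R) = (0 + (6/5)*23)*(-77 + 121) = (0 + 138/5)*44 = (138/5)*44 = 6072/5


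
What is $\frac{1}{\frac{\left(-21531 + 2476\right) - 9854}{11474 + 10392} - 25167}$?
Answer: $- \frac{21866}{550330531} \approx -3.9732 \cdot 10^{-5}$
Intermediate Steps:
$\frac{1}{\frac{\left(-21531 + 2476\right) - 9854}{11474 + 10392} - 25167} = \frac{1}{\frac{-19055 - 9854}{21866} - 25167} = \frac{1}{\left(-28909\right) \frac{1}{21866} - 25167} = \frac{1}{- \frac{28909}{21866} - 25167} = \frac{1}{- \frac{550330531}{21866}} = - \frac{21866}{550330531}$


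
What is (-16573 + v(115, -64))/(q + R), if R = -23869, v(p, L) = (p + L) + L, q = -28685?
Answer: 8293/26277 ≈ 0.31560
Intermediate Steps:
v(p, L) = p + 2*L (v(p, L) = (L + p) + L = p + 2*L)
(-16573 + v(115, -64))/(q + R) = (-16573 + (115 + 2*(-64)))/(-28685 - 23869) = (-16573 + (115 - 128))/(-52554) = (-16573 - 13)*(-1/52554) = -16586*(-1/52554) = 8293/26277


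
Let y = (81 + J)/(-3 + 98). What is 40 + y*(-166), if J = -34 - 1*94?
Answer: 11602/95 ≈ 122.13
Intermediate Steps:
J = -128 (J = -34 - 94 = -128)
y = -47/95 (y = (81 - 128)/(-3 + 98) = -47/95 ≈ -0.49474)
40 + y*(-166) = 40 - 47/95*(-166) = 40 + 7802/95 = 11602/95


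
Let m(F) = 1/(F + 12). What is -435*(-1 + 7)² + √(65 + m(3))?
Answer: -15660 + 4*√915/15 ≈ -15652.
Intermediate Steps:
m(F) = 1/(12 + F)
-435*(-1 + 7)² + √(65 + m(3)) = -435*(-1 + 7)² + √(65 + 1/(12 + 3)) = -435*6² + √(65 + 1/15) = -435*36 + √(65 + 1/15) = -15660 + √(976/15) = -15660 + 4*√915/15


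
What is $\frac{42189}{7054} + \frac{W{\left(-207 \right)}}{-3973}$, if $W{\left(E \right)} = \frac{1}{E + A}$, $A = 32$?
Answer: $\frac{29332964029}{4904469850} \approx 5.9809$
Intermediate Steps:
$W{\left(E \right)} = \frac{1}{32 + E}$ ($W{\left(E \right)} = \frac{1}{E + 32} = \frac{1}{32 + E}$)
$\frac{42189}{7054} + \frac{W{\left(-207 \right)}}{-3973} = \frac{42189}{7054} + \frac{1}{\left(32 - 207\right) \left(-3973\right)} = 42189 \cdot \frac{1}{7054} + \frac{1}{-175} \left(- \frac{1}{3973}\right) = \frac{42189}{7054} - - \frac{1}{695275} = \frac{42189}{7054} + \frac{1}{695275} = \frac{29332964029}{4904469850}$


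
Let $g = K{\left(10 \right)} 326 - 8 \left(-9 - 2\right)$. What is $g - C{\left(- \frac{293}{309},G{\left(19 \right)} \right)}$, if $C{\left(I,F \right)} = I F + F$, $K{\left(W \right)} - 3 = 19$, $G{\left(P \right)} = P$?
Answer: $\frac{2243036}{309} \approx 7259.0$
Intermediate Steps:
$K{\left(W \right)} = 22$ ($K{\left(W \right)} = 3 + 19 = 22$)
$g = 7260$ ($g = 22 \cdot 326 - 8 \left(-9 - 2\right) = 7172 - -88 = 7172 + 88 = 7260$)
$C{\left(I,F \right)} = F + F I$ ($C{\left(I,F \right)} = F I + F = F + F I$)
$g - C{\left(- \frac{293}{309},G{\left(19 \right)} \right)} = 7260 - 19 \left(1 - \frac{293}{309}\right) = 7260 - 19 \cdot \frac{16}{309} = 7260 - \frac{304}{309} = \frac{2243036}{309}$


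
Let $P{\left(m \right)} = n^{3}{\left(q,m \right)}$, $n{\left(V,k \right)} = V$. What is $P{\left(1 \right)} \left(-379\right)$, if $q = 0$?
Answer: $0$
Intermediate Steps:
$P{\left(m \right)} = 0$ ($P{\left(m \right)} = 0^{3} = 0$)
$P{\left(1 \right)} \left(-379\right) = 0 \left(-379\right) = 0$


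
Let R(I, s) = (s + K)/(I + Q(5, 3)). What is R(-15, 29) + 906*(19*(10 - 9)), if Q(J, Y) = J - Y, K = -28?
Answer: 223781/13 ≈ 17214.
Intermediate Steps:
R(I, s) = (-28 + s)/(2 + I) (R(I, s) = (s - 28)/(I + (5 - 1*3)) = (-28 + s)/(I + (5 - 3)) = (-28 + s)/(I + 2) = (-28 + s)/(2 + I))
R(-15, 29) + 906*(19*(10 - 9)) = (-28 + 29)/(2 - 15) + 906*(19*(10 - 9)) = 1/(-13) + 906*(19*1) = -1/13*1 + 906*19 = -1/13 + 17214 = 223781/13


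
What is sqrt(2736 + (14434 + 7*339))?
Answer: sqrt(19543) ≈ 139.80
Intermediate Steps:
sqrt(2736 + (14434 + 7*339)) = sqrt(2736 + (14434 + 2373)) = sqrt(2736 + 16807) = sqrt(19543)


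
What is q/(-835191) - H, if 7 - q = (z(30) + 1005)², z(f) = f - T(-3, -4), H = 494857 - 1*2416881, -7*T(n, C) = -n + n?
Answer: 1605258217802/835191 ≈ 1.9220e+6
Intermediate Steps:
T(n, C) = 0 (T(n, C) = -(-n + n)/7 = -⅐*0 = 0)
H = -1922024 (H = 494857 - 2416881 = -1922024)
z(f) = f (z(f) = f - 1*0 = f + 0 = f)
q = -1071218 (q = 7 - (30 + 1005)² = 7 - 1*1035² = 7 - 1*1071225 = 7 - 1071225 = -1071218)
q/(-835191) - H = -1071218/(-835191) - 1*(-1922024) = -1071218*(-1/835191) + 1922024 = 1071218/835191 + 1922024 = 1605258217802/835191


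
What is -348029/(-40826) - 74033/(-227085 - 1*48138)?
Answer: 98808056725/11236254198 ≈ 8.7937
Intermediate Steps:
-348029/(-40826) - 74033/(-227085 - 1*48138) = -348029*(-1/40826) - 74033/(-227085 - 48138) = 348029/40826 - 74033/(-275223) = 348029/40826 - 74033*(-1/275223) = 348029/40826 + 74033/275223 = 98808056725/11236254198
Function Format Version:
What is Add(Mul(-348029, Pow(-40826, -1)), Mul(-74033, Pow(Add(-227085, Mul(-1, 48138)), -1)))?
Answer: Rational(98808056725, 11236254198) ≈ 8.7937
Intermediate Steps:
Add(Mul(-348029, Pow(-40826, -1)), Mul(-74033, Pow(Add(-227085, Mul(-1, 48138)), -1))) = Add(Mul(-348029, Rational(-1, 40826)), Mul(-74033, Pow(Add(-227085, -48138), -1))) = Add(Rational(348029, 40826), Mul(-74033, Pow(-275223, -1))) = Add(Rational(348029, 40826), Mul(-74033, Rational(-1, 275223))) = Add(Rational(348029, 40826), Rational(74033, 275223)) = Rational(98808056725, 11236254198)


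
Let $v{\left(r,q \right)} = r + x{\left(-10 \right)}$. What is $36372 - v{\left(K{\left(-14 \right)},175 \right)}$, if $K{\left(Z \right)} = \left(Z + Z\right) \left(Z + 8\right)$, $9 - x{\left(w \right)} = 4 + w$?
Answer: $36189$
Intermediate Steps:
$x{\left(w \right)} = 5 - w$ ($x{\left(w \right)} = 9 - \left(4 + w\right) = 5 - w$)
$K{\left(Z \right)} = 2 Z \left(8 + Z\right)$
$v{\left(r,q \right)} = 15 + r$ ($v{\left(r,q \right)} = r + \left(5 - -10\right) = r + \left(5 + 10\right) = r + 15 = 15 + r$)
$36372 - v{\left(K{\left(-14 \right)},175 \right)} = 36372 - \left(15 + 2 \left(-14\right) \left(8 - 14\right)\right) = 36372 - \left(15 + 2 \left(-14\right) \left(-6\right)\right) = 36372 - \left(15 + 168\right) = 36372 - 183 = 36189$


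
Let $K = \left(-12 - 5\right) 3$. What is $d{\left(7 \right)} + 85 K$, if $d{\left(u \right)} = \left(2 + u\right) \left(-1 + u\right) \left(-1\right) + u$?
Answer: $-4382$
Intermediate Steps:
$d{\left(u \right)} = u - \left(-1 + u\right) \left(2 + u\right)$ ($d{\left(u \right)} = \left(-1 + u\right) \left(2 + u\right) \left(-1\right) + u = - \left(-1 + u\right) \left(2 + u\right) + u = u - \left(-1 + u\right) \left(2 + u\right)$)
$K = -51$ ($K = \left(-12 - 5\right) 3 = \left(-17\right) 3 = -51$)
$d{\left(7 \right)} + 85 K = \left(2 - 7^{2}\right) + 85 \left(-51\right) = \left(2 - 49\right) - 4335 = -47 - 4335 = -4382$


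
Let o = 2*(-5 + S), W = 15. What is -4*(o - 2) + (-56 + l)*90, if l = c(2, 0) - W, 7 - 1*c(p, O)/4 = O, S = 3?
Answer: -3846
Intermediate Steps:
c(p, O) = 28 - 4*O
l = 13 (l = (28 - 4*0) - 1*15 = (28 + 0) - 15 = 28 - 15 = 13)
o = -4 (o = 2*(-5 + 3) = 2*(-2) = -4)
-4*(o - 2) + (-56 + l)*90 = -4*(-4 - 2) + (-56 + 13)*90 = -4*(-6) - 43*90 = 24 - 3870 = -3846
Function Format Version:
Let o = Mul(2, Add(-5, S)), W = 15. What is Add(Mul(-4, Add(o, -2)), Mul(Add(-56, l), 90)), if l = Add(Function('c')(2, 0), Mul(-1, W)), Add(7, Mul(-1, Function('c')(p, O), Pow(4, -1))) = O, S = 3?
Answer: -3846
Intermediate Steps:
Function('c')(p, O) = Add(28, Mul(-4, O))
l = 13 (l = Add(Add(28, Mul(-4, 0)), Mul(-1, 15)) = Add(Add(28, 0), -15) = Add(28, -15) = 13)
o = -4 (o = Mul(2, Add(-5, 3)) = Mul(2, -2) = -4)
Add(Mul(-4, Add(o, -2)), Mul(Add(-56, l), 90)) = Add(Mul(-4, Add(-4, -2)), Mul(Add(-56, 13), 90)) = Add(Mul(-4, -6), Mul(-43, 90)) = Add(24, -3870) = -3846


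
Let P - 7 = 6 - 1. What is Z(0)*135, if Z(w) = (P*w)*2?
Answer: 0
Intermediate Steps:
P = 12 (P = 7 + (6 - 1) = 7 + 5 = 12)
Z(w) = 24*w (Z(w) = (12*w)*2 = 24*w)
Z(0)*135 = (24*0)*135 = 0*135 = 0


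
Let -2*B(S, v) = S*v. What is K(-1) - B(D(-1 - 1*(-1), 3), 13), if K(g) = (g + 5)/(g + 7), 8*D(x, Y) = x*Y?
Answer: ⅔ ≈ 0.66667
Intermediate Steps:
D(x, Y) = Y*x/8 (D(x, Y) = (x*Y)/8 = (Y*x)/8 = Y*x/8)
K(g) = (5 + g)/(7 + g)
B(S, v) = -S*v/2
K(-1) - B(D(-1 - 1*(-1), 3), 13) = (5 - 1)/(7 - 1) - (-1)*(⅛)*3*(-1 - 1*(-1))*13/2 = 4/6 - (-1)*(⅛)*3*(-1 + 1)*13/2 = (⅙)*4 - (-1)*(⅛)*3*0*13/2 = ⅔ - (-1)*0*13/2 = ⅔ - 1*0 = ⅔ + 0 = ⅔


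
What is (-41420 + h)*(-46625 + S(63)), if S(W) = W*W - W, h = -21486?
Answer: 2687281414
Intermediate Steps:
S(W) = W² - W
(-41420 + h)*(-46625 + S(63)) = (-41420 - 21486)*(-46625 + 63*(-1 + 63)) = -62906*(-46625 + 63*62) = -62906*(-46625 + 3906) = -62906*(-42719) = 2687281414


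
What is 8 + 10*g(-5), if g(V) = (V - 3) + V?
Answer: -122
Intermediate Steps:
g(V) = -3 + 2*V (g(V) = (-3 + V) + V = -3 + 2*V)
8 + 10*g(-5) = 8 + 10*(-3 + 2*(-5)) = 8 + 10*(-3 - 10) = 8 + 10*(-13) = 8 - 130 = -122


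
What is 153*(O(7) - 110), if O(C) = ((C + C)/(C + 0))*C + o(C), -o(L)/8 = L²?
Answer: -74664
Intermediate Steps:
o(L) = -8*L²
O(C) = -8*C² + 2*C (O(C) = ((C + C)/(C + 0))*C - 8*C² = ((2*C)/C)*C - 8*C² = 2*C - 8*C² = -8*C² + 2*C)
153*(O(7) - 110) = 153*(2*7*(1 - 4*7) - 110) = 153*(2*7*(1 - 28) - 110) = 153*(2*7*(-27) - 110) = 153*(-378 - 110) = 153*(-488) = -74664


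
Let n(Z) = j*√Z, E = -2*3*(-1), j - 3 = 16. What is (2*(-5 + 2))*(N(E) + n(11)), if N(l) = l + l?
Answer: -72 - 114*√11 ≈ -450.10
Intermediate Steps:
j = 19 (j = 3 + 16 = 19)
E = 6 (E = -6*(-1) = 6)
n(Z) = 19*√Z
N(l) = 2*l
(2*(-5 + 2))*(N(E) + n(11)) = (2*(-5 + 2))*(2*6 + 19*√11) = (2*(-3))*(12 + 19*√11) = -6*(12 + 19*√11) = -72 - 114*√11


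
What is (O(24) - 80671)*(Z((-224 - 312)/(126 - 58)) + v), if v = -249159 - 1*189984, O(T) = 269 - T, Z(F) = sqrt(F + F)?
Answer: 35318514918 - 160852*I*sqrt(1139)/17 ≈ 3.5319e+10 - 3.1933e+5*I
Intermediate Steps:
Z(F) = sqrt(2)*sqrt(F) (Z(F) = sqrt(2*F) = sqrt(2)*sqrt(F))
v = -439143 (v = -249159 - 189984 = -439143)
(O(24) - 80671)*(Z((-224 - 312)/(126 - 58)) + v) = ((269 - 1*24) - 80671)*(sqrt(2)*sqrt((-224 - 312)/(126 - 58)) - 439143) = ((269 - 24) - 80671)*(sqrt(2)*sqrt(-536/68) - 439143) = (245 - 80671)*(sqrt(2)*sqrt(-536*1/68) - 439143) = -80426*(sqrt(2)*sqrt(-134/17) - 439143) = -80426*(sqrt(2)*(I*sqrt(2278)/17) - 439143) = -80426*(2*I*sqrt(1139)/17 - 439143) = -80426*(-439143 + 2*I*sqrt(1139)/17) = 35318514918 - 160852*I*sqrt(1139)/17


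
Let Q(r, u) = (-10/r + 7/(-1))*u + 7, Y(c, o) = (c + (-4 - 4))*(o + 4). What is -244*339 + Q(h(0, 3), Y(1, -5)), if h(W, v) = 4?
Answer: -165551/2 ≈ -82776.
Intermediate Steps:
Y(c, o) = (-8 + c)*(4 + o) (Y(c, o) = (c - 8)*(4 + o) = (-8 + c)*(4 + o))
Q(r, u) = 7 + u*(-7 - 10/r) (Q(r, u) = (-10/r + 7*(-1))*u + 7 = (-10/r - 7)*u + 7 = (-7 - 10/r)*u + 7 = u*(-7 - 10/r) + 7 = 7 + u*(-7 - 10/r))
-244*339 + Q(h(0, 3), Y(1, -5)) = -244*339 + (7 - 7*(-32 - 8*(-5) + 4*1 + 1*(-5)) - 10*(-32 - 8*(-5) + 4*1 + 1*(-5))/4) = -82716 + (7 - 7*(-32 + 40 + 4 - 5) - 10*(-32 + 40 + 4 - 5)*¼) = -82716 + (7 - 7*7 - 10*7*¼) = -82716 + (7 - 49 - 35/2) = -82716 - 119/2 = -165551/2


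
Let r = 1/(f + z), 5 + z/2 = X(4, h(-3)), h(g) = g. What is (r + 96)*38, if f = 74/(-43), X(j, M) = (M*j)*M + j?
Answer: 5356081/1468 ≈ 3648.6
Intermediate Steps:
X(j, M) = j + j*M² (X(j, M) = j*M² + j = j + j*M²)
f = -74/43 (f = 74*(-1/43) = -74/43 ≈ -1.7209)
z = 70 (z = -10 + 2*(4*(1 + (-3)²)) = -10 + 2*(4*(1 + 9)) = -10 + 2*(4*10) = -10 + 2*40 = -10 + 80 = 70)
r = 43/2936 (r = 1/(-74/43 + 70) = 1/(2936/43) = 43/2936 ≈ 0.014646)
(r + 96)*38 = (43/2936 + 96)*38 = (281899/2936)*38 = 5356081/1468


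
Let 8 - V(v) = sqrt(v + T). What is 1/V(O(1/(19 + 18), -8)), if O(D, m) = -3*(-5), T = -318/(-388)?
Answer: 1552/9347 + 3*sqrt(66154)/9347 ≈ 0.24859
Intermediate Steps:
T = 159/194 (T = -318*(-1/388) = 159/194 ≈ 0.81959)
O(D, m) = 15
V(v) = 8 - sqrt(159/194 + v) (V(v) = 8 - sqrt(v + 159/194) = 8 - sqrt(159/194 + v))
1/V(O(1/(19 + 18), -8)) = 1/(8 - sqrt(30846 + 37636*15)/194) = 1/(8 - sqrt(30846 + 564540)/194) = 1/(8 - 3*sqrt(66154)/194)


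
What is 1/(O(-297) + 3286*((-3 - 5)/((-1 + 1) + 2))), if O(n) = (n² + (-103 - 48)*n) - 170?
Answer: 1/119742 ≈ 8.3513e-6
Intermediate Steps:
O(n) = -170 + n² - 151*n (O(n) = (n² - 151*n) - 170 = -170 + n² - 151*n)
1/(O(-297) + 3286*((-3 - 5)/((-1 + 1) + 2))) = 1/((-170 + (-297)² - 151*(-297)) + 3286*((-3 - 5)/((-1 + 1) + 2))) = 1/((-170 + 88209 + 44847) + 3286*(-8/(0 + 2))) = 1/(132886 + 3286*(-8/2)) = 1/(132886 + 3286*(-8*½)) = 1/(132886 + 3286*(-4)) = 1/(132886 - 13144) = 1/119742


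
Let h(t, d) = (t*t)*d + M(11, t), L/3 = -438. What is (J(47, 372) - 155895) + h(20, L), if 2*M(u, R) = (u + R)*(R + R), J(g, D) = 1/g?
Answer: -32001124/47 ≈ -6.8088e+5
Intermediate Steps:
L = -1314 (L = 3*(-438) = -1314)
M(u, R) = R*(R + u) (M(u, R) = ((u + R)*(R + R))/2 = ((R + u)*(2*R))/2 = (2*R*(R + u))/2 = R*(R + u))
h(t, d) = d*t² + t*(11 + t) (h(t, d) = (t*t)*d + t*(t + 11) = t²*d + t*(11 + t) = d*t² + t*(11 + t))
(J(47, 372) - 155895) + h(20, L) = (1/47 - 155895) + 20*(11 + 20 - 1314*20) = (1/47 - 155895) + 20*(11 + 20 - 26280) = -7327064/47 + 20*(-26249) = -7327064/47 - 524980 = -32001124/47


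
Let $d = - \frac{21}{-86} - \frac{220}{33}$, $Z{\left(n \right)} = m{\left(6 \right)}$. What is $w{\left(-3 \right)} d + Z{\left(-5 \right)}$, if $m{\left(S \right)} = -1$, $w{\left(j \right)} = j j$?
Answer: $- \frac{5057}{86} \approx -58.802$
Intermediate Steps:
$w{\left(j \right)} = j^{2}$
$Z{\left(n \right)} = -1$
$d = - \frac{1657}{258}$ ($d = \left(-21\right) \left(- \frac{1}{86}\right) - \frac{20}{3} = \frac{21}{86} - \frac{20}{3} = - \frac{1657}{258} \approx -6.4225$)
$w{\left(-3 \right)} d + Z{\left(-5 \right)} = \left(-3\right)^{2} \left(- \frac{1657}{258}\right) - 1 = 9 \left(- \frac{1657}{258}\right) - 1 = - \frac{4971}{86} - 1 = - \frac{5057}{86}$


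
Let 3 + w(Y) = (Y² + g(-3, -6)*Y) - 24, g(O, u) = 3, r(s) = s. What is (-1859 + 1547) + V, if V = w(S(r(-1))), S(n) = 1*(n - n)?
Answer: -339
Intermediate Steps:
S(n) = 0 (S(n) = 1*0 = 0)
w(Y) = -27 + Y² + 3*Y (w(Y) = -3 + ((Y² + 3*Y) - 24) = -3 + (-24 + Y² + 3*Y) = -27 + Y² + 3*Y)
V = -27 (V = -27 + 0² + 3*0 = -27 + 0 + 0 = -27)
(-1859 + 1547) + V = (-1859 + 1547) - 27 = -312 - 27 = -339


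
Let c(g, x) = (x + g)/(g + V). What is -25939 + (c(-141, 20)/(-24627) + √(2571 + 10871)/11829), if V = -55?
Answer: -125204751709/4826892 + √13442/11829 ≈ -25939.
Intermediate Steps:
c(g, x) = (g + x)/(-55 + g) (c(g, x) = (x + g)/(g - 55) = (g + x)/(-55 + g))
-25939 + (c(-141, 20)/(-24627) + √(2571 + 10871)/11829) = -25939 + (((-141 + 20)/(-55 - 141))/(-24627) + √(2571 + 10871)/11829) = -25939 + ((-121/(-196))*(-1/24627) + √13442*(1/11829)) = -25939 + (-1/196*(-121)*(-1/24627) + √13442/11829) = -25939 + ((121/196)*(-1/24627) + √13442/11829) = -25939 + (-121/4826892 + √13442/11829) = -125204751709/4826892 + √13442/11829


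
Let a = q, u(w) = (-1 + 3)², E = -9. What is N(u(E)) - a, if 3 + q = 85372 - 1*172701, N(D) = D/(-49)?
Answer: 4279264/49 ≈ 87332.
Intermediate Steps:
u(w) = 4 (u(w) = 2² = 4)
N(D) = -D/49 (N(D) = D*(-1/49) = -D/49)
q = -87332 (q = -3 + (85372 - 1*172701) = -3 + (85372 - 172701) = -3 - 87329 = -87332)
a = -87332
N(u(E)) - a = -1/49*4 - 1*(-87332) = -4/49 + 87332 = 4279264/49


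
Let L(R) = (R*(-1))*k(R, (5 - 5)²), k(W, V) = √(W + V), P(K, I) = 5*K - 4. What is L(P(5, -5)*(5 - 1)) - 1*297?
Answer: -297 - 168*√21 ≈ -1066.9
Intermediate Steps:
P(K, I) = -4 + 5*K
k(W, V) = √(V + W)
L(R) = -R^(3/2) (L(R) = (R*(-1))*√((5 - 5)² + R) = (-R)*√(0² + R) = (-R)*√(0 + R) = (-R)*√R = -R^(3/2))
L(P(5, -5)*(5 - 1)) - 1*297 = -((-4 + 5*5)*(5 - 1))^(3/2) - 1*297 = -((-4 + 25)*4)^(3/2) - 297 = -(21*4)^(3/2) - 297 = -84^(3/2) - 297 = -168*√21 - 297 = -297 - 168*√21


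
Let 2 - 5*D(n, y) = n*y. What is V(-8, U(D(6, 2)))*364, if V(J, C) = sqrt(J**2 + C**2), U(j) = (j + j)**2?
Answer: 2912*sqrt(5) ≈ 6511.4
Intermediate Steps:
D(n, y) = 2/5 - n*y/5
U(j) = 4*j**2 (U(j) = (2*j)**2 = 4*j**2)
V(J, C) = sqrt(C**2 + J**2)
V(-8, U(D(6, 2)))*364 = sqrt((4*(2/5 - 1/5*6*2)**2)**2 + (-8)**2)*364 = sqrt((4*(2/5 - 12/5)**2)**2 + 64)*364 = sqrt((4*(-2)**2)**2 + 64)*364 = sqrt((4*4)**2 + 64)*364 = sqrt(16**2 + 64)*364 = sqrt(256 + 64)*364 = sqrt(320)*364 = (8*sqrt(5))*364 = 2912*sqrt(5)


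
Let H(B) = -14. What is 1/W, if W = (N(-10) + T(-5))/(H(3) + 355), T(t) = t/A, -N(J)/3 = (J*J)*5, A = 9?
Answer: -3069/13505 ≈ -0.22725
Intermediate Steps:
N(J) = -15*J² (N(J) = -3*J*J*5 = -3*J²*5 = -15*J²)
T(t) = t/9
W = -13505/3069 (W = (-15*(-10)² + (⅑)*(-5))/(-14 + 355) = (-15*100 - 5/9)/341 = (-1500 - 5/9)*(1/341) = -13505/9*1/341 = -13505/3069 ≈ -4.4005)
1/W = 1/(-13505/3069) = -3069/13505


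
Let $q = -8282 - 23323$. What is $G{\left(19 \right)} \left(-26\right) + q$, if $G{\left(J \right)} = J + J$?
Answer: $-32593$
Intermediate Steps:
$G{\left(J \right)} = 2 J$
$q = -31605$ ($q = -8282 - 23323 = -31605$)
$G{\left(19 \right)} \left(-26\right) + q = 2 \cdot 19 \left(-26\right) - 31605 = 38 \left(-26\right) - 31605 = -988 - 31605 = -32593$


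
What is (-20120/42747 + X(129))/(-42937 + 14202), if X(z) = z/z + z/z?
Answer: -65374/1228335045 ≈ -5.3222e-5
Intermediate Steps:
X(z) = 2 (X(z) = 1 + 1 = 2)
(-20120/42747 + X(129))/(-42937 + 14202) = (-20120/42747 + 2)/(-42937 + 14202) = (-20120*1/42747 + 2)/(-28735) = (-20120/42747 + 2)*(-1/28735) = (65374/42747)*(-1/28735) = -65374/1228335045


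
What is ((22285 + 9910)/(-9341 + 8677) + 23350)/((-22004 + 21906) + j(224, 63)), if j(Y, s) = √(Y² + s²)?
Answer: 15472205/301788 + 2210315*√1105/603576 ≈ 173.00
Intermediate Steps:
((22285 + 9910)/(-9341 + 8677) + 23350)/((-22004 + 21906) + j(224, 63)) = ((22285 + 9910)/(-9341 + 8677) + 23350)/((-22004 + 21906) + √(224² + 63²)) = (32195/(-664) + 23350)/(-98 + √(50176 + 3969)) = (32195*(-1/664) + 23350)/(-98 + √54145) = (-32195/664 + 23350)/(-98 + 7*√1105) = 15472205/(664*(-98 + 7*√1105))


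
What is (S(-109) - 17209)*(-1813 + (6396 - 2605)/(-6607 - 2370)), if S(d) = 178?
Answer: 277249215852/8977 ≈ 3.0884e+7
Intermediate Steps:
(S(-109) - 17209)*(-1813 + (6396 - 2605)/(-6607 - 2370)) = (178 - 17209)*(-1813 + (6396 - 2605)/(-6607 - 2370)) = -17031*(-1813 + 3791/(-8977)) = -17031*(-1813 + 3791*(-1/8977)) = -17031*(-1813 - 3791/8977) = -17031*(-16279092/8977) = 277249215852/8977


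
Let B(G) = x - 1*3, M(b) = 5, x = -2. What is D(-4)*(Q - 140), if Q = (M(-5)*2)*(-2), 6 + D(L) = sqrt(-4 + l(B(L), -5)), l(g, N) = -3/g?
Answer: 960 - 32*I*sqrt(85) ≈ 960.0 - 295.03*I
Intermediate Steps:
B(G) = -5 (B(G) = -2 - 1*3 = -2 - 3 = -5)
D(L) = -6 + I*sqrt(85)/5 (D(L) = -6 + sqrt(-4 - 3/(-5)) = -6 + sqrt(-4 - 3*(-1/5)) = -6 + sqrt(-4 + 3/5) = -6 + sqrt(-17/5) = -6 + I*sqrt(85)/5)
Q = -20 (Q = (5*2)*(-2) = 10*(-2) = -20)
D(-4)*(Q - 140) = (-6 + I*sqrt(85)/5)*(-20 - 140) = (-6 + I*sqrt(85)/5)*(-160) = 960 - 32*I*sqrt(85)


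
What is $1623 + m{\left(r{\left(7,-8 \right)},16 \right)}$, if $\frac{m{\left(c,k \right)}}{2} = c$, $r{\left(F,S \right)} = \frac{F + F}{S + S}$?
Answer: $\frac{6485}{4} \approx 1621.3$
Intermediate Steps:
$r{\left(F,S \right)} = \frac{F}{S}$ ($r{\left(F,S \right)} = \frac{2 F}{2 S} = 2 F \frac{1}{2 S} = \frac{F}{S}$)
$m{\left(c,k \right)} = 2 c$
$1623 + m{\left(r{\left(7,-8 \right)},16 \right)} = 1623 + 2 \frac{7}{-8} = 1623 + 2 \cdot 7 \left(- \frac{1}{8}\right) = 1623 + 2 \left(- \frac{7}{8}\right) = 1623 - \frac{7}{4} = \frac{6485}{4}$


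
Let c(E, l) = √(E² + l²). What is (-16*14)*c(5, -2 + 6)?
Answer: -224*√41 ≈ -1434.3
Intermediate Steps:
(-16*14)*c(5, -2 + 6) = (-16*14)*√(5² + (-2 + 6)²) = -224*√(25 + 4²) = -224*√(25 + 16) = -224*√41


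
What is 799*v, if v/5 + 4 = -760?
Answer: -3052180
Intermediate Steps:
v = -3820 (v = -20 + 5*(-760) = -20 - 3800 = -3820)
799*v = 799*(-3820) = -3052180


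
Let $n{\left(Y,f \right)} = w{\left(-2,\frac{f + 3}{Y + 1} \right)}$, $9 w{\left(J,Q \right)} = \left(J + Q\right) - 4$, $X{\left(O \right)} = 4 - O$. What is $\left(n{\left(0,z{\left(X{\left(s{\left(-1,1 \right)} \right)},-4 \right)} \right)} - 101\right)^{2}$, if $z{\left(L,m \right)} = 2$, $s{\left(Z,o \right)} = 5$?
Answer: $\frac{828100}{81} \approx 10223.0$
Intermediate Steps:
$w{\left(J,Q \right)} = - \frac{4}{9} + \frac{J}{9} + \frac{Q}{9}$ ($w{\left(J,Q \right)} = \frac{\left(J + Q\right) - 4}{9} = \frac{-4 + J + Q}{9} = - \frac{4}{9} + \frac{J}{9} + \frac{Q}{9}$)
$n{\left(Y,f \right)} = - \frac{2}{3} + \frac{3 + f}{9 \left(1 + Y\right)}$ ($n{\left(Y,f \right)} = - \frac{4}{9} + \frac{1}{9} \left(-2\right) + \frac{\left(f + 3\right) \frac{1}{Y + 1}}{9} = - \frac{4}{9} - \frac{2}{9} + \frac{\left(3 + f\right) \frac{1}{1 + Y}}{9} = - \frac{4}{9} - \frac{2}{9} + \frac{\frac{1}{1 + Y} \left(3 + f\right)}{9} = - \frac{4}{9} - \frac{2}{9} + \frac{3 + f}{9 \left(1 + Y\right)} = - \frac{2}{3} + \frac{3 + f}{9 \left(1 + Y\right)}$)
$\left(n{\left(0,z{\left(X{\left(s{\left(-1,1 \right)} \right)},-4 \right)} \right)} - 101\right)^{2} = \left(\frac{-3 + 2 - 0}{9 \left(1 + 0\right)} - 101\right)^{2} = \left(\frac{-3 + 2 + 0}{9 \cdot 1} - 101\right)^{2} = \left(\frac{1}{9} \cdot 1 \left(-1\right) - 101\right)^{2} = \left(- \frac{1}{9} - 101\right)^{2} = \left(- \frac{910}{9}\right)^{2} = \frac{828100}{81}$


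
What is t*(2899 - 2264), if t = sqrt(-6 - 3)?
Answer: 1905*I ≈ 1905.0*I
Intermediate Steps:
t = 3*I (t = sqrt(-9) = 3*I ≈ 3.0*I)
t*(2899 - 2264) = (3*I)*(2899 - 2264) = (3*I)*635 = 1905*I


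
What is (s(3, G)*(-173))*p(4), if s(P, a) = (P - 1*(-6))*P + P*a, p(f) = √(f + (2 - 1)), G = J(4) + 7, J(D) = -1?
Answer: -7785*√5 ≈ -17408.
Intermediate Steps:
G = 6 (G = -1 + 7 = 6)
p(f) = √(1 + f) (p(f) = √(f + 1) = √(1 + f))
s(P, a) = P*a + P*(6 + P) (s(P, a) = (P + 6)*P + P*a = (6 + P)*P + P*a = P*(6 + P) + P*a = P*a + P*(6 + P))
(s(3, G)*(-173))*p(4) = ((3*(6 + 3 + 6))*(-173))*√(1 + 4) = ((3*15)*(-173))*√5 = (45*(-173))*√5 = -7785*√5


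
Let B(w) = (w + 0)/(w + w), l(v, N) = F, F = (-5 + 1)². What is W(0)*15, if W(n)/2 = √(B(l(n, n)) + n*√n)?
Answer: 15*√2 ≈ 21.213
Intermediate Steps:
F = 16 (F = (-4)² = 16)
l(v, N) = 16
B(w) = ½ (B(w) = w/((2*w)) = w*(1/(2*w)) = ½)
W(n) = 2*√(½ + n^(3/2)) (W(n) = 2*√(½ + n*√n) = 2*√(½ + n^(3/2)))
W(0)*15 = √(2 + 4*0^(3/2))*15 = √(2 + 4*0)*15 = √(2 + 0)*15 = √2*15 = 15*√2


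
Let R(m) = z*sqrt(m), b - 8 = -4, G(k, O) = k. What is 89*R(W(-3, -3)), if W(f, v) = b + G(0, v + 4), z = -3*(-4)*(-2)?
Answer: -4272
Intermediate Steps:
z = -24 (z = 12*(-2) = -24)
b = 4 (b = 8 - 4 = 4)
W(f, v) = 4 (W(f, v) = 4 + 0 = 4)
R(m) = -24*sqrt(m)
89*R(W(-3, -3)) = 89*(-24*sqrt(4)) = 89*(-24*2) = 89*(-48) = -4272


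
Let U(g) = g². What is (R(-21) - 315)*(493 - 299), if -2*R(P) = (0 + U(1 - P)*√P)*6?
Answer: -61110 - 281688*I*√21 ≈ -61110.0 - 1.2909e+6*I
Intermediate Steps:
R(P) = -3*√P*(1 - P)² (R(P) = -(0 + (1 - P)²*√P)*6/2 = -(0 + √P*(1 - P)²)*6/2 = -√P*(1 - P)²*6/2 = -3*√P*(1 - P)²)
(R(-21) - 315)*(493 - 299) = (-3*√(-21)*(-1 - 21)² - 315)*(493 - 299) = (-3*I*√21*(-22)² - 315)*194 = (-3*I*√21*484 - 315)*194 = (-1452*I*√21 - 315)*194 = (-315 - 1452*I*√21)*194 = -61110 - 281688*I*√21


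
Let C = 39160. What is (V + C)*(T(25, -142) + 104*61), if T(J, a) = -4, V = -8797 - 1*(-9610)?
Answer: 253428820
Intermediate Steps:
V = 813 (V = -8797 + 9610 = 813)
(V + C)*(T(25, -142) + 104*61) = (813 + 39160)*(-4 + 104*61) = 39973*(-4 + 6344) = 39973*6340 = 253428820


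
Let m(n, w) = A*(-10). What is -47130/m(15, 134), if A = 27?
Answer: 1571/9 ≈ 174.56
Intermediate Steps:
m(n, w) = -270 (m(n, w) = 27*(-10) = -270)
-47130/m(15, 134) = -47130/(-270) = -47130*(-1/270) = 1571/9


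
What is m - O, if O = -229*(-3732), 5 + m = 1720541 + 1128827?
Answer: 1994735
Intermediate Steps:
m = 2849363 (m = -5 + (1720541 + 1128827) = -5 + 2849368 = 2849363)
O = 854628
m - O = 2849363 - 1*854628 = 2849363 - 854628 = 1994735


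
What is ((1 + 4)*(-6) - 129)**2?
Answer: 25281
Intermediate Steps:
((1 + 4)*(-6) - 129)**2 = (5*(-6) - 129)**2 = (-30 - 129)**2 = (-159)**2 = 25281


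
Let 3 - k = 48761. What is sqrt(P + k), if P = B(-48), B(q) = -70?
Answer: 2*I*sqrt(12207) ≈ 220.97*I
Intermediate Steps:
k = -48758 (k = 3 - 1*48761 = 3 - 48761 = -48758)
P = -70
sqrt(P + k) = sqrt(-70 - 48758) = sqrt(-48828) = 2*I*sqrt(12207)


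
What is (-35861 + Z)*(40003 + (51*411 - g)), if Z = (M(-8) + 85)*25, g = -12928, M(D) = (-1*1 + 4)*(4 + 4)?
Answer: -2448485312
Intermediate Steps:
M(D) = 24 (M(D) = (-1 + 4)*8 = 3*8 = 24)
Z = 2725 (Z = (24 + 85)*25 = 109*25 = 2725)
(-35861 + Z)*(40003 + (51*411 - g)) = (-35861 + 2725)*(40003 + (51*411 - 1*(-12928))) = -33136*(40003 + (20961 + 12928)) = -33136*(40003 + 33889) = -33136*73892 = -2448485312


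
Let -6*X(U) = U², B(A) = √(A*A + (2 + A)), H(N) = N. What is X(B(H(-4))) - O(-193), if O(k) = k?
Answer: 572/3 ≈ 190.67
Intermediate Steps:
B(A) = √(2 + A + A²) (B(A) = √(A² + (2 + A)) = √(2 + A + A²))
X(U) = -U²/6
X(B(H(-4))) - O(-193) = -(√(2 - 4 + (-4)²))²/6 - 1*(-193) = -(√(2 - 4 + 16))²/6 + 193 = -(√14)²/6 + 193 = -⅙*14 + 193 = -7/3 + 193 = 572/3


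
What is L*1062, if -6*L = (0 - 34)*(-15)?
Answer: -90270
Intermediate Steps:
L = -85 (L = -(0 - 34)*(-15)/6 = -(-17)*(-15)/3 = -⅙*510 = -85)
L*1062 = -85*1062 = -90270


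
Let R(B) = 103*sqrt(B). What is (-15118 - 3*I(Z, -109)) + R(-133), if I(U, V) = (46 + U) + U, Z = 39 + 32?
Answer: -15682 + 103*I*sqrt(133) ≈ -15682.0 + 1187.9*I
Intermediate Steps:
Z = 71
I(U, V) = 46 + 2*U
(-15118 - 3*I(Z, -109)) + R(-133) = (-15118 - 3*(46 + 2*71)) + 103*sqrt(-133) = (-15118 - 3*(46 + 142)) + 103*(I*sqrt(133)) = (-15118 - 3*188) + 103*I*sqrt(133) = (-15118 - 564) + 103*I*sqrt(133) = -15682 + 103*I*sqrt(133)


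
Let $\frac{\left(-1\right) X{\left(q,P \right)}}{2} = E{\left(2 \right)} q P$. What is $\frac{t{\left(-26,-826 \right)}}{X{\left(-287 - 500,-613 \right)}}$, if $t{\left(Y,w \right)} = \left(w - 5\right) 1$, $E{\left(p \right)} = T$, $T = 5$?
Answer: $\frac{831}{4824310} \approx 0.00017225$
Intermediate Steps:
$E{\left(p \right)} = 5$
$t{\left(Y,w \right)} = -5 + w$ ($t{\left(Y,w \right)} = \left(-5 + w\right) 1 = -5 + w$)
$X{\left(q,P \right)} = - 10 P q$ ($X{\left(q,P \right)} = - 2 \cdot 5 q P = - 2 \cdot 5 P q = - 10 P q$)
$\frac{t{\left(-26,-826 \right)}}{X{\left(-287 - 500,-613 \right)}} = \frac{-5 - 826}{\left(-10\right) \left(-613\right) \left(-287 - 500\right)} = - \frac{831}{\left(-10\right) \left(-613\right) \left(-287 - 500\right)} = - \frac{831}{\left(-10\right) \left(-613\right) \left(-787\right)} = - \frac{831}{-4824310} = \left(-831\right) \left(- \frac{1}{4824310}\right) = \frac{831}{4824310}$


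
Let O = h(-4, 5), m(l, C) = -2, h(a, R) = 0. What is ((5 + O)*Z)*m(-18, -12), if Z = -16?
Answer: 160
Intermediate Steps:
O = 0
((5 + O)*Z)*m(-18, -12) = ((5 + 0)*(-16))*(-2) = (5*(-16))*(-2) = -80*(-2) = 160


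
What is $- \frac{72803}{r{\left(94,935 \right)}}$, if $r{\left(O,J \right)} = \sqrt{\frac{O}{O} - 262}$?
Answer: $\frac{72803 i \sqrt{29}}{87} \approx 4506.4 i$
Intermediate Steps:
$r{\left(O,J \right)} = 3 i \sqrt{29}$ ($r{\left(O,J \right)} = \sqrt{1 - 262} = \sqrt{-261} = 3 i \sqrt{29}$)
$- \frac{72803}{r{\left(94,935 \right)}} = - \frac{72803}{3 i \sqrt{29}} = - 72803 \left(- \frac{i \sqrt{29}}{87}\right) = \frac{72803 i \sqrt{29}}{87}$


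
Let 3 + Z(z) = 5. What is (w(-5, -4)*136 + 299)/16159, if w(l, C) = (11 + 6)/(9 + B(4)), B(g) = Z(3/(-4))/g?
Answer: 10305/307021 ≈ 0.033564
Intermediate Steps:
Z(z) = 2 (Z(z) = -3 + 5 = 2)
B(g) = 2/g
w(l, C) = 34/19 (w(l, C) = (11 + 6)/(9 + 2/4) = 17/(9 + 2*(¼)) = 17/(9 + ½) = 17/(19/2) = 17*(2/19) = 34/19)
(w(-5, -4)*136 + 299)/16159 = ((34/19)*136 + 299)/16159 = (4624/19 + 299)*(1/16159) = (10305/19)*(1/16159) = 10305/307021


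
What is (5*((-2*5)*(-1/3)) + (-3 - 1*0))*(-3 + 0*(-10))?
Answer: -41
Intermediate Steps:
(5*((-2*5)*(-1/3)) + (-3 - 1*0))*(-3 + 0*(-10)) = (5*(-(-10)/3) + (-3 + 0))*(-3 + 0) = (5*(-10*(-⅓)) - 3)*(-3) = (5*(10/3) - 3)*(-3) = (50/3 - 3)*(-3) = (41/3)*(-3) = -41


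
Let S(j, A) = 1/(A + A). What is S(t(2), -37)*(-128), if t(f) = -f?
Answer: 64/37 ≈ 1.7297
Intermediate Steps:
S(j, A) = 1/(2*A)
S(t(2), -37)*(-128) = ((½)/(-37))*(-128) = ((½)*(-1/37))*(-128) = -1/74*(-128) = 64/37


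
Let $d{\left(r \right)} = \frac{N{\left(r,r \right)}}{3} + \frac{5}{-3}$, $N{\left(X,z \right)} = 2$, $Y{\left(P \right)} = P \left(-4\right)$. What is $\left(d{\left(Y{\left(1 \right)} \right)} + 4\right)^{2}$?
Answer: $9$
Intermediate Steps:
$Y{\left(P \right)} = - 4 P$
$d{\left(r \right)} = -1$ ($d{\left(r \right)} = \frac{2}{3} + \frac{5}{-3} = 2 \cdot \frac{1}{3} + 5 \left(- \frac{1}{3}\right) = \frac{2}{3} - \frac{5}{3} = -1$)
$\left(d{\left(Y{\left(1 \right)} \right)} + 4\right)^{2} = \left(-1 + 4\right)^{2} = 3^{2} = 9$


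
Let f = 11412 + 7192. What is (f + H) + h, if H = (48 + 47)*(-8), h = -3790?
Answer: 14054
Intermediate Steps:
f = 18604
H = -760 (H = 95*(-8) = -760)
(f + H) + h = (18604 - 760) - 3790 = 17844 - 3790 = 14054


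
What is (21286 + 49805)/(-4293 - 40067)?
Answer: -71091/44360 ≈ -1.6026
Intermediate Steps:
(21286 + 49805)/(-4293 - 40067) = 71091/(-44360) = 71091*(-1/44360) = -71091/44360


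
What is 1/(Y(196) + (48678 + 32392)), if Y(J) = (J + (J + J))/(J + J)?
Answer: 2/162143 ≈ 1.2335e-5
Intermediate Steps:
Y(J) = 3/2 (Y(J) = (J + 2*J)/((2*J)) = (3*J)*(1/(2*J)) = 3/2)
1/(Y(196) + (48678 + 32392)) = 1/(3/2 + (48678 + 32392)) = 1/(3/2 + 81070) = 1/(162143/2) = 2/162143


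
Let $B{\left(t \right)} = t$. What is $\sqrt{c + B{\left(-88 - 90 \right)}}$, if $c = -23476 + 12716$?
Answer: $i \sqrt{10938} \approx 104.58 i$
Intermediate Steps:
$c = -10760$
$\sqrt{c + B{\left(-88 - 90 \right)}} = \sqrt{-10760 - 178} = \sqrt{-10938} = i \sqrt{10938}$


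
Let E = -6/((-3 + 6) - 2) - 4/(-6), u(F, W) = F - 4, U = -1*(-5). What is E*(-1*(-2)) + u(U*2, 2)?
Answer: -14/3 ≈ -4.6667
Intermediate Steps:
U = 5
u(F, W) = -4 + F
E = -16/3 (E = -6/(3 - 2) - 4*(-⅙) = -6/1 + ⅔ = -6*1 + ⅔ = -6 + ⅔ = -16/3 ≈ -5.3333)
E*(-1*(-2)) + u(U*2, 2) = -(-16)*(-2)/3 + (-4 + 5*2) = -16/3*2 + (-4 + 10) = -32/3 + 6 = -14/3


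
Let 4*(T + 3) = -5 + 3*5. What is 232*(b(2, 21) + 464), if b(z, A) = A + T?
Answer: 112404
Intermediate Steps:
T = -½ (T = -3 + (-5 + 3*5)/4 = -3 + (-5 + 15)/4 = -3 + (¼)*10 = -3 + 5/2 = -½ ≈ -0.50000)
b(z, A) = -½ + A (b(z, A) = A - ½ = -½ + A)
232*(b(2, 21) + 464) = 232*((-½ + 21) + 464) = 232*(41/2 + 464) = 232*(969/2) = 112404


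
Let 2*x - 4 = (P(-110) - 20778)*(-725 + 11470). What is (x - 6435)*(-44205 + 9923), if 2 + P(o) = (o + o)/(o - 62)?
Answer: 164571590559383/43 ≈ 3.8272e+12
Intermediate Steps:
P(o) = -2 + 2*o/(-62 + o) (P(o) = -2 + (o + o)/(o - 62) = -2 + (2*o)/(-62 + o) = -2 + 2*o/(-62 + o))
x = -9600496153/86 (x = 2 + ((124/(-62 - 110) - 20778)*(-725 + 11470))/2 = 2 + ((124/(-172) - 20778)*10745)/2 = 2 + ((124*(-1/172) - 20778)*10745)/2 = 2 + ((-31/43 - 20778)*10745)/2 = 2 + (-893485/43*10745)/2 = 2 + (½)*(-9600496325/43) = 2 - 9600496325/86 = -9600496153/86 ≈ -1.1163e+8)
(x - 6435)*(-44205 + 9923) = (-9600496153/86 - 6435)*(-44205 + 9923) = -9601049563/86*(-34282) = 164571590559383/43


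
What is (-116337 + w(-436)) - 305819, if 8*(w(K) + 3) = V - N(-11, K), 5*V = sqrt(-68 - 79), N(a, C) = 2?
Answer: -1688637/4 + 7*I*sqrt(3)/40 ≈ -4.2216e+5 + 0.30311*I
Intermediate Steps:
V = 7*I*sqrt(3)/5 (V = sqrt(-68 - 79)/5 = sqrt(-147)/5 = (7*I*sqrt(3))/5 = 7*I*sqrt(3)/5 ≈ 2.4249*I)
w(K) = -13/4 + 7*I*sqrt(3)/40 (w(K) = -3 + (7*I*sqrt(3)/5 - 1*2)/8 = -3 + (7*I*sqrt(3)/5 - 2)/8 = -3 + (-2 + 7*I*sqrt(3)/5)/8 = -3 + (-1/4 + 7*I*sqrt(3)/40) = -13/4 + 7*I*sqrt(3)/40)
(-116337 + w(-436)) - 305819 = (-116337 + (-13/4 + 7*I*sqrt(3)/40)) - 305819 = (-465361/4 + 7*I*sqrt(3)/40) - 305819 = -1688637/4 + 7*I*sqrt(3)/40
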